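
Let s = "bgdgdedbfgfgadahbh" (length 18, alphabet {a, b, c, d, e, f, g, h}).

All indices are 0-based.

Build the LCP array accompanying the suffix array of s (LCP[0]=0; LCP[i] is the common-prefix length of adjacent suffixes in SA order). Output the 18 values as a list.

[0, 1, 0, 1, 1, 0, 1, 1, 1, 0, 0, 2, 0, 1, 2, 1, 0, 1]

rank→(start, suffix):
  0 → (12, 'adahbh')
  1 → (14, 'ahbh')
  2 → (7, 'bfgfgadahbh')
  3 → (0, 'bgdgdedbfgfgadahbh')
  4 → (16, 'bh')
  5 → (13, 'dahbh')
  6 → (6, 'dbfgfgadahbh')
  7 → (4, 'dedbfgfgadahbh')
  8 → (2, 'dgdedbfgfgadahbh')
  9 → (5, 'edbfgfgadahbh')
  10 → (10, 'fgadahbh')
  11 → (8, 'fgfgadahbh')
  12 → (11, 'gadahbh')
  13 → (3, 'gdedbfgfgadahbh')
  14 → (1, 'gdgdedbfgfgadahbh')
  15 → (9, 'gfgadahbh')
  16 → (17, 'h')
  17 → (15, 'hbh')

SA = [12, 14, 7, 0, 16, 13, 6, 4, 2, 5, 10, 8, 11, 3, 1, 9, 17, 15]
[i] adj suffixes → lcp
  [1] 12/14 → 1 ('a')
  [2] 14/7 → 0 ('')
  [3] 7/0 → 1 ('b')
  [4] 0/16 → 1 ('b')
  [5] 16/13 → 0 ('')
  [6] 13/6 → 1 ('d')
  [7] 6/4 → 1 ('d')
  [8] 4/2 → 1 ('d')
  [9] 2/5 → 0 ('')
  [10] 5/10 → 0 ('')
  [11] 10/8 → 2 ('fg')
  [12] 8/11 → 0 ('')
  [13] 11/3 → 1 ('g')
  [14] 3/1 → 2 ('gd')
  [15] 1/9 → 1 ('g')
  [16] 9/17 → 0 ('')
  [17] 17/15 → 1 ('h')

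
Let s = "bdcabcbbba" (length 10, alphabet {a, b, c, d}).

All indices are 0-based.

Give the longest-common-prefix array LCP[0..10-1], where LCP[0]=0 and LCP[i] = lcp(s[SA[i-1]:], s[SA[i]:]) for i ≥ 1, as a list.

sorted suffixes:
  #0 SA[0]=9  'a'
  #1 SA[1]=3  'abcbbba'
  #2 SA[2]=8  'ba'
  #3 SA[3]=7  'bba'
  #4 SA[4]=6  'bbba'
  #5 SA[5]=4  'bcbbba'
  #6 SA[6]=0  'bdcabcbbba'
  #7 SA[7]=2  'cabcbbba'
  #8 SA[8]=5  'cbbba'
  #9 SA[9]=1  'dcabcbbba'

SA = [9, 3, 8, 7, 6, 4, 0, 2, 5, 1]
i: (SA[i-1],SA[i]) lcp shared
  1: (9,3) 1 'a'
  2: (3,8) 0 ''
  3: (8,7) 1 'b'
  4: (7,6) 2 'bb'
  5: (6,4) 1 'b'
  6: (4,0) 1 'b'
  7: (0,2) 0 ''
  8: (2,5) 1 'c'
  9: (5,1) 0 ''

[0, 1, 0, 1, 2, 1, 1, 0, 1, 0]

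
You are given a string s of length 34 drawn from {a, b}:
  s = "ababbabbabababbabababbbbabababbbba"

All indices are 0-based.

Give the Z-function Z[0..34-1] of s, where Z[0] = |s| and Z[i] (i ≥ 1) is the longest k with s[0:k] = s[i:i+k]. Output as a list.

Z[0]=34
i=1: i≥r, start 0; Z[1]=0
i=2: i≥r, start 0; Z[2]=2 scan→box=[2,4)
i=3: min(r-i=1, Z[1]=0)=0; Z[3]=0
i=4: i≥r, start 0; Z[4]=0
i=5: i≥r, start 0; Z[5]=2 scan→box=[5,7)
i=6: min(r-i=1, Z[1]=0)=0; Z[6]=0
i=7: i≥r, start 0; Z[7]=0
i=8: i≥r, start 0; Z[8]=4 scan→box=[8,12)
i=9: min(r-i=3, Z[1]=0)=0; Z[9]=0
i=10: min(r-i=2, Z[2]=2)=2; Z[10]=7 scan→box=[10,17)
i=11: min(r-i=6, Z[1]=0)=0; Z[11]=0
i=12: min(r-i=5, Z[2]=2)=2; Z[12]=2
i=13: min(r-i=4, Z[3]=0)=0; Z[13]=0
i=14: min(r-i=3, Z[4]=0)=0; Z[14]=0
i=15: min(r-i=2, Z[5]=2)=2; Z[15]=4 scan→box=[15,19)
i=16: min(r-i=3, Z[1]=0)=0; Z[16]=0
i=17: min(r-i=2, Z[2]=2)=2; Z[17]=5 scan→box=[17,22)
i=18: min(r-i=4, Z[1]=0)=0; Z[18]=0
i=19: min(r-i=3, Z[2]=2)=2; Z[19]=2
i=20: min(r-i=2, Z[3]=0)=0; Z[20]=0
i=21: min(r-i=1, Z[4]=0)=0; Z[21]=0
i=22: i≥r, start 0; Z[22]=0
i=23: i≥r, start 0; Z[23]=0
i=24: i≥r, start 0; Z[24]=4 scan→box=[24,28)
i=25: min(r-i=3, Z[1]=0)=0; Z[25]=0
i=26: min(r-i=2, Z[2]=2)=2; Z[26]=5 scan→box=[26,31)
i=27: min(r-i=4, Z[1]=0)=0; Z[27]=0
i=28: min(r-i=3, Z[2]=2)=2; Z[28]=2
i=29: min(r-i=2, Z[3]=0)=0; Z[29]=0
i=30: min(r-i=1, Z[4]=0)=0; Z[30]=0
i=31: i≥r, start 0; Z[31]=0
i=32: i≥r, start 0; Z[32]=0
i=33: i≥r, start 0; Z[33]=1 scan→box=[33,34)

[34, 0, 2, 0, 0, 2, 0, 0, 4, 0, 7, 0, 2, 0, 0, 4, 0, 5, 0, 2, 0, 0, 0, 0, 4, 0, 5, 0, 2, 0, 0, 0, 0, 1]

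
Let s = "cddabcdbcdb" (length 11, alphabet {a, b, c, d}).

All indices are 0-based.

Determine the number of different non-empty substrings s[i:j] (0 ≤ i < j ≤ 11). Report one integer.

rank | idx | suffix
   0 |   3 | abcdbcdb
   1 |  10 | b
   2 |   7 | bcdb
   3 |   4 | bcdbcdb
   4 |   8 | cdb
   5 |   5 | cdbcdb
   6 |   0 | cddabcdbcdb
   7 |   2 | dabcdbcdb
   8 |   9 | db
   9 |   6 | dbcdb
  10 |   1 | ddabcdbcdb

SA = [3, 10, 7, 4, 8, 5, 0, 2, 9, 6, 1]
[i] adj suffixes → lcp
  [1] 3/10 → 0 ('')
  [2] 10/7 → 1 ('b')
  [3] 7/4 → 4 ('bcdb')
  [4] 4/8 → 0 ('')
  [5] 8/5 → 3 ('cdb')
  [6] 5/0 → 2 ('cd')
  [7] 0/2 → 0 ('')
  [8] 2/9 → 1 ('d')
  [9] 9/6 → 2 ('db')
  [10] 6/1 → 1 ('d')

n(n+1)/2 = 11·12/2 = 66
Σ LCP = 0 + 0 + 1 + 4 + 0 + 3 + 2 + 0 + 1 + 2 + 1 = 14
distinct = 66 − 14 = 52

52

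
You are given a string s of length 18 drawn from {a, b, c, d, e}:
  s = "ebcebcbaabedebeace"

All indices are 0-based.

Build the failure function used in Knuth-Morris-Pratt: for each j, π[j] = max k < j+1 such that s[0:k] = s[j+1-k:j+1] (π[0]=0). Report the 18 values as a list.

π[0] = 0
j=1 s[j]='b': π[1]=0 (border '')
j=2 s[j]='c': π[2]=0 (border '')
j=3 s[j]='e': π[3]=1 (border 'e')
j=4 s[j]='b': π[4]=2 (border 'eb')
j=5 s[j]='c': π[5]=3 (border 'ebc')
j=6 s[j]='b': k: 3→0; π[6]=0 (border '')
j=7 s[j]='a': π[7]=0 (border '')
j=8 s[j]='a': π[8]=0 (border '')
j=9 s[j]='b': π[9]=0 (border '')
j=10 s[j]='e': π[10]=1 (border 'e')
j=11 s[j]='d': k: 1→0; π[11]=0 (border '')
j=12 s[j]='e': π[12]=1 (border 'e')
j=13 s[j]='b': π[13]=2 (border 'eb')
j=14 s[j]='e': k: 2→0; π[14]=1 (border 'e')
j=15 s[j]='a': k: 1→0; π[15]=0 (border '')
j=16 s[j]='c': π[16]=0 (border '')
j=17 s[j]='e': π[17]=1 (border 'e')

[0, 0, 0, 1, 2, 3, 0, 0, 0, 0, 1, 0, 1, 2, 1, 0, 0, 1]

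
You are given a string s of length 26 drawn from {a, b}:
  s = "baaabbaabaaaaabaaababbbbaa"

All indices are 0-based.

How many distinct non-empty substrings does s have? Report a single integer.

rank | idx | suffix
   0 |  25 | a
   1 |  24 | aa
   2 |   9 | aaaaabaaababbbbaa
   3 |  10 | aaaabaaababbbbaa
   4 |  11 | aaabaaababbbbaa
   5 |  15 | aaababbbbaa
   6 |   1 | aaabbaabaaaaabaaababbbbaa
   7 |   6 | aabaaaaabaaababbbbaa
   8 |  12 | aabaaababbbbaa
   9 |  16 | aababbbbaa
  10 |   2 | aabbaabaaaaabaaababbbbaa
  11 |   7 | abaaaaabaaababbbbaa
  12 |  13 | abaaababbbbaa
  13 |  17 | ababbbbaa
  14 |   3 | abbaabaaaaabaaababbbbaa
  15 |  19 | abbbbaa
  16 |  23 | baa
  17 |   8 | baaaaabaaababbbbaa
  18 |  14 | baaababbbbaa
  19 |   0 | baaabbaabaaaaabaaababbbbaa
  20 |   5 | baabaaaaabaaababbbbaa
  21 |  18 | babbbbaa
  22 |  22 | bbaa
  23 |   4 | bbaabaaaaabaaababbbbaa
  24 |  21 | bbbaa
  25 |  20 | bbbbaa

SA = [25, 24, 9, 10, 11, 15, 1, 6, 12, 16, 2, 7, 13, 17, 3, 19, 23, 8, 14, 0, 5, 18, 22, 4, 21, 20]
i: (SA[i-1],SA[i]) lcp shared
  1: (25,24) 1 'a'
  2: (24,9) 2 'aa'
  3: (9,10) 4 'aaaa'
  4: (10,11) 3 'aaa'
  5: (11,15) 5 'aaaba'
  6: (15,1) 4 'aaab'
  7: (1,6) 2 'aa'
  8: (6,12) 6 'aabaaa'
  9: (12,16) 4 'aaba'
  10: (16,2) 3 'aab'
  11: (2,7) 1 'a'
  12: (7,13) 5 'abaaa'
  13: (13,17) 3 'aba'
  14: (17,3) 2 'ab'
  15: (3,19) 3 'abb'
  16: (19,23) 0 ''
  17: (23,8) 3 'baa'
  18: (8,14) 4 'baaa'
  19: (14,0) 5 'baaab'
  20: (0,5) 3 'baa'
  21: (5,18) 2 'ba'
  22: (18,22) 1 'b'
  23: (22,4) 4 'bbaa'
  24: (4,21) 2 'bb'
  25: (21,20) 3 'bbb'

n(n+1)/2 = 26·27/2 = 351
Σ LCP = 0 + 1 + 2 + 4 + 3 + 5 + 4 + 2 + 6 + 4 + 3 + 1 + 5 + 3 + 2 + 3 + 0 + 3 + 4 + 5 + 3 + 2 + 1 + 4 + 2 + 3 = 75
distinct = 351 − 75 = 276

276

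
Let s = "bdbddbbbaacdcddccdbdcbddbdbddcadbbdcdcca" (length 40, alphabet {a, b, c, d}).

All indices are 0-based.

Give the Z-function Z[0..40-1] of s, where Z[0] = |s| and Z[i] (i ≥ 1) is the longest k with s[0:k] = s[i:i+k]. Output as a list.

[40, 0, 2, 0, 0, 1, 1, 1, 0, 0, 0, 0, 0, 0, 0, 0, 0, 0, 2, 0, 0, 2, 0, 0, 5, 0, 2, 0, 0, 0, 0, 0, 1, 2, 0, 0, 0, 0, 0, 0]

Z[0]=40
i=1: fresh scan; Z[1]=0
i=2: fresh scan; Z[2]=2 extend→box=[2,4)
i=3: min(r-i=1, Z[1]=0)=0; Z[3]=0
i=4: fresh scan; Z[4]=0
i=5: fresh scan; Z[5]=1 extend→box=[5,6)
i=6: fresh scan; Z[6]=1 extend→box=[6,7)
i=7: fresh scan; Z[7]=1 extend→box=[7,8)
i=8: fresh scan; Z[8]=0
i=9: fresh scan; Z[9]=0
i=10: fresh scan; Z[10]=0
i=11: fresh scan; Z[11]=0
i=12: fresh scan; Z[12]=0
i=13: fresh scan; Z[13]=0
i=14: fresh scan; Z[14]=0
i=15: fresh scan; Z[15]=0
i=16: fresh scan; Z[16]=0
i=17: fresh scan; Z[17]=0
i=18: fresh scan; Z[18]=2 extend→box=[18,20)
i=19: min(r-i=1, Z[1]=0)=0; Z[19]=0
i=20: fresh scan; Z[20]=0
i=21: fresh scan; Z[21]=2 extend→box=[21,23)
i=22: min(r-i=1, Z[1]=0)=0; Z[22]=0
i=23: fresh scan; Z[23]=0
i=24: fresh scan; Z[24]=5 extend→box=[24,29)
i=25: min(r-i=4, Z[1]=0)=0; Z[25]=0
i=26: min(r-i=3, Z[2]=2)=2; Z[26]=2
i=27: min(r-i=2, Z[3]=0)=0; Z[27]=0
i=28: min(r-i=1, Z[4]=0)=0; Z[28]=0
i=29: fresh scan; Z[29]=0
i=30: fresh scan; Z[30]=0
i=31: fresh scan; Z[31]=0
i=32: fresh scan; Z[32]=1 extend→box=[32,33)
i=33: fresh scan; Z[33]=2 extend→box=[33,35)
i=34: min(r-i=1, Z[1]=0)=0; Z[34]=0
i=35: fresh scan; Z[35]=0
i=36: fresh scan; Z[36]=0
i=37: fresh scan; Z[37]=0
i=38: fresh scan; Z[38]=0
i=39: fresh scan; Z[39]=0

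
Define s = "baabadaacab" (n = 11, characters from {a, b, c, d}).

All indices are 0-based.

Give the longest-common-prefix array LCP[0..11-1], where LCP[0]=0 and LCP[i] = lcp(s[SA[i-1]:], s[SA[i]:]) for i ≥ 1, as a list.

rank→(start, suffix):
  0 → (1, 'aabadaacab')
  1 → (6, 'aacab')
  2 → (9, 'ab')
  3 → (2, 'abadaacab')
  4 → (7, 'acab')
  5 → (4, 'adaacab')
  6 → (10, 'b')
  7 → (0, 'baabadaacab')
  8 → (3, 'badaacab')
  9 → (8, 'cab')
  10 → (5, 'daacab')

SA = [1, 6, 9, 2, 7, 4, 10, 0, 3, 8, 5]
[i] adj suffixes → lcp
  [1] 1/6 → 2 ('aa')
  [2] 6/9 → 1 ('a')
  [3] 9/2 → 2 ('ab')
  [4] 2/7 → 1 ('a')
  [5] 7/4 → 1 ('a')
  [6] 4/10 → 0 ('')
  [7] 10/0 → 1 ('b')
  [8] 0/3 → 2 ('ba')
  [9] 3/8 → 0 ('')
  [10] 8/5 → 0 ('')

[0, 2, 1, 2, 1, 1, 0, 1, 2, 0, 0]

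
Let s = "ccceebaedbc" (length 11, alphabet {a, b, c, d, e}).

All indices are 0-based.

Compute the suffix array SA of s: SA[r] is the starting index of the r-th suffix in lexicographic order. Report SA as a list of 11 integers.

rank | idx | suffix
   0 |   6 | aedbc
   1 |   5 | baedbc
   2 |   9 | bc
   3 |  10 | c
   4 |   0 | ccceebaedbc
   5 |   1 | cceebaedbc
   6 |   2 | ceebaedbc
   7 |   8 | dbc
   8 |   4 | ebaedbc
   9 |   7 | edbc
  10 |   3 | eebaedbc

[6, 5, 9, 10, 0, 1, 2, 8, 4, 7, 3]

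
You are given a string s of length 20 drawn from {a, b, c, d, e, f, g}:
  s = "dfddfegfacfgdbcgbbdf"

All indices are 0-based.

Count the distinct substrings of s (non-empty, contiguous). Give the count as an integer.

195

sorted suffixes:
  #0 SA[0]=8  'acfgdbcgbbdf'
  #1 SA[1]=16  'bbdf'
  #2 SA[2]=13  'bcgbbdf'
  #3 SA[3]=17  'bdf'
  #4 SA[4]=9  'cfgdbcgbbdf'
  #5 SA[5]=14  'cgbbdf'
  #6 SA[6]=12  'dbcgbbdf'
  #7 SA[7]=2  'ddfegfacfgdbcgbbdf'
  #8 SA[8]=18  'df'
  #9 SA[9]=0  'dfddfegfacfgdbcgbbdf'
  #10 SA[10]=3  'dfegfacfgdbcgbbdf'
  #11 SA[11]=5  'egfacfgdbcgbbdf'
  #12 SA[12]=19  'f'
  #13 SA[13]=7  'facfgdbcgbbdf'
  #14 SA[14]=1  'fddfegfacfgdbcgbbdf'
  #15 SA[15]=4  'fegfacfgdbcgbbdf'
  #16 SA[16]=10  'fgdbcgbbdf'
  #17 SA[17]=15  'gbbdf'
  #18 SA[18]=11  'gdbcgbbdf'
  #19 SA[19]=6  'gfacfgdbcgbbdf'

SA = [8, 16, 13, 17, 9, 14, 12, 2, 18, 0, 3, 5, 19, 7, 1, 4, 10, 15, 11, 6]
[i] adj suffixes → lcp
  [1] 8/16 → 0 ('')
  [2] 16/13 → 1 ('b')
  [3] 13/17 → 1 ('b')
  [4] 17/9 → 0 ('')
  [5] 9/14 → 1 ('c')
  [6] 14/12 → 0 ('')
  [7] 12/2 → 1 ('d')
  [8] 2/18 → 1 ('d')
  [9] 18/0 → 2 ('df')
  [10] 0/3 → 2 ('df')
  [11] 3/5 → 0 ('')
  [12] 5/19 → 0 ('')
  [13] 19/7 → 1 ('f')
  [14] 7/1 → 1 ('f')
  [15] 1/4 → 1 ('f')
  [16] 4/10 → 1 ('f')
  [17] 10/15 → 0 ('')
  [18] 15/11 → 1 ('g')
  [19] 11/6 → 1 ('g')

n(n+1)/2 = 20·21/2 = 210
Σ LCP = 0 + 0 + 1 + 1 + 0 + 1 + 0 + 1 + 1 + 2 + 2 + 0 + 0 + 1 + 1 + 1 + 1 + 0 + 1 + 1 = 15
distinct = 210 − 15 = 195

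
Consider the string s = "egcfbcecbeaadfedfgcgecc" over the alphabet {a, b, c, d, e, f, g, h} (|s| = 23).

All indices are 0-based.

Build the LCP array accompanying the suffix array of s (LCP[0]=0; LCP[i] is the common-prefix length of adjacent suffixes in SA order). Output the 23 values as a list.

[0, 1, 0, 1, 0, 1, 1, 1, 1, 1, 0, 2, 0, 1, 2, 1, 1, 0, 1, 1, 0, 2, 1]

rank→(start, suffix):
  0 → (10, 'aadfedfgcgecc')
  1 → (11, 'adfedfgcgecc')
  2 → (4, 'bcecbeaadfedfgcgecc')
  3 → (8, 'beaadfedfgcgecc')
  4 → (22, 'c')
  5 → (7, 'cbeaadfedfgcgecc')
  6 → (21, 'cc')
  7 → (5, 'cecbeaadfedfgcgecc')
  8 → (2, 'cfbcecbeaadfedfgcgecc')
  9 → (18, 'cgecc')
  10 → (12, 'dfedfgcgecc')
  11 → (15, 'dfgcgecc')
  12 → (9, 'eaadfedfgcgecc')
  13 → (6, 'ecbeaadfedfgcgecc')
  14 → (20, 'ecc')
  15 → (14, 'edfgcgecc')
  16 → (0, 'egcfbcecbeaadfedfgcgecc')
  17 → (3, 'fbcecbeaadfedfgcgecc')
  18 → (13, 'fedfgcgecc')
  19 → (16, 'fgcgecc')
  20 → (1, 'gcfbcecbeaadfedfgcgecc')
  21 → (17, 'gcgecc')
  22 → (19, 'gecc')

SA = [10, 11, 4, 8, 22, 7, 21, 5, 2, 18, 12, 15, 9, 6, 20, 14, 0, 3, 13, 16, 1, 17, 19]
i: (SA[i-1],SA[i]) lcp shared
  1: (10,11) 1 'a'
  2: (11,4) 0 ''
  3: (4,8) 1 'b'
  4: (8,22) 0 ''
  5: (22,7) 1 'c'
  6: (7,21) 1 'c'
  7: (21,5) 1 'c'
  8: (5,2) 1 'c'
  9: (2,18) 1 'c'
  10: (18,12) 0 ''
  11: (12,15) 2 'df'
  12: (15,9) 0 ''
  13: (9,6) 1 'e'
  14: (6,20) 2 'ec'
  15: (20,14) 1 'e'
  16: (14,0) 1 'e'
  17: (0,3) 0 ''
  18: (3,13) 1 'f'
  19: (13,16) 1 'f'
  20: (16,1) 0 ''
  21: (1,17) 2 'gc'
  22: (17,19) 1 'g'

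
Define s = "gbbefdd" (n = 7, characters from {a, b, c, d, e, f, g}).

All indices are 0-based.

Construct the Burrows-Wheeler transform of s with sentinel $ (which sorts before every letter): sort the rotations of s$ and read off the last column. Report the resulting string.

rank  rotation  last
    0  $gbbefdd  d
    1  bbefdd$g  g
    2  befdd$gb  b
    3  d$gbbefd  d
    4  dd$gbbef  f
    5  efdd$gbb  b
    6  fdd$gbbe  e
    7  gbbefdd$  $

dgbdfbe$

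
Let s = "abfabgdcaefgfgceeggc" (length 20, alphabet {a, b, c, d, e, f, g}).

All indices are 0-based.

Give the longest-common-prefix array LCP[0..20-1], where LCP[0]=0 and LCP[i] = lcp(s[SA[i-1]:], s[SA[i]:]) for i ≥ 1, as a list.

rank→(start, suffix):
  0 → (0, 'abfabgdcaefgfgceeggc')
  1 → (3, 'abgdcaefgfgceeggc')
  2 → (8, 'aefgfgceeggc')
  3 → (1, 'bfabgdcaefgfgceeggc')
  4 → (4, 'bgdcaefgfgceeggc')
  5 → (19, 'c')
  6 → (7, 'caefgfgceeggc')
  7 → (14, 'ceeggc')
  8 → (6, 'dcaefgfgceeggc')
  9 → (15, 'eeggc')
  10 → (9, 'efgfgceeggc')
  11 → (16, 'eggc')
  12 → (2, 'fabgdcaefgfgceeggc')
  13 → (12, 'fgceeggc')
  14 → (10, 'fgfgceeggc')
  15 → (18, 'gc')
  16 → (13, 'gceeggc')
  17 → (5, 'gdcaefgfgceeggc')
  18 → (11, 'gfgceeggc')
  19 → (17, 'ggc')

SA = [0, 3, 8, 1, 4, 19, 7, 14, 6, 15, 9, 16, 2, 12, 10, 18, 13, 5, 11, 17]
[i] adj suffixes → lcp
  [1] 0/3 → 2 ('ab')
  [2] 3/8 → 1 ('a')
  [3] 8/1 → 0 ('')
  [4] 1/4 → 1 ('b')
  [5] 4/19 → 0 ('')
  [6] 19/7 → 1 ('c')
  [7] 7/14 → 1 ('c')
  [8] 14/6 → 0 ('')
  [9] 6/15 → 0 ('')
  [10] 15/9 → 1 ('e')
  [11] 9/16 → 1 ('e')
  [12] 16/2 → 0 ('')
  [13] 2/12 → 1 ('f')
  [14] 12/10 → 2 ('fg')
  [15] 10/18 → 0 ('')
  [16] 18/13 → 2 ('gc')
  [17] 13/5 → 1 ('g')
  [18] 5/11 → 1 ('g')
  [19] 11/17 → 1 ('g')

[0, 2, 1, 0, 1, 0, 1, 1, 0, 0, 1, 1, 0, 1, 2, 0, 2, 1, 1, 1]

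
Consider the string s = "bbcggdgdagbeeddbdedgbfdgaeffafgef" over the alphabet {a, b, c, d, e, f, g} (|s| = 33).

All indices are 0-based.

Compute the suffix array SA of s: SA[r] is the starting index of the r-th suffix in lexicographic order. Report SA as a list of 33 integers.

[24, 28, 8, 0, 1, 15, 10, 20, 2, 7, 14, 13, 16, 22, 18, 5, 12, 17, 11, 31, 25, 32, 27, 21, 26, 29, 23, 9, 19, 6, 4, 30, 3]

rank→(start, suffix):
  0 → (24, 'aeffafgef')
  1 → (28, 'afgef')
  2 → (8, 'agbeeddbdedgbfdgaeffafgef')
  3 → (0, 'bbcggdgdagbeeddbdedgbfdgaeffafgef')
  4 → (1, 'bcggdgdagbeeddbdedgbfdgaeffafgef')
  5 → (15, 'bdedgbfdgaeffafgef')
  6 → (10, 'beeddbdedgbfdgaeffafgef')
  7 → (20, 'bfdgaeffafgef')
  8 → (2, 'cggdgdagbeeddbdedgbfdgaeffafgef')
  9 → (7, 'dagbeeddbdedgbfdgaeffafgef')
  10 → (14, 'dbdedgbfdgaeffafgef')
  11 → (13, 'ddbdedgbfdgaeffafgef')
  12 → (16, 'dedgbfdgaeffafgef')
  13 → (22, 'dgaeffafgef')
  14 → (18, 'dgbfdgaeffafgef')
  15 → (5, 'dgdagbeeddbdedgbfdgaeffafgef')
  16 → (12, 'eddbdedgbfdgaeffafgef')
  17 → (17, 'edgbfdgaeffafgef')
  18 → (11, 'eeddbdedgbfdgaeffafgef')
  19 → (31, 'ef')
  20 → (25, 'effafgef')
  21 → (32, 'f')
  22 → (27, 'fafgef')
  23 → (21, 'fdgaeffafgef')
  24 → (26, 'ffafgef')
  25 → (29, 'fgef')
  26 → (23, 'gaeffafgef')
  27 → (9, 'gbeeddbdedgbfdgaeffafgef')
  28 → (19, 'gbfdgaeffafgef')
  29 → (6, 'gdagbeeddbdedgbfdgaeffafgef')
  30 → (4, 'gdgdagbeeddbdedgbfdgaeffafgef')
  31 → (30, 'gef')
  32 → (3, 'ggdgdagbeeddbdedgbfdgaeffafgef')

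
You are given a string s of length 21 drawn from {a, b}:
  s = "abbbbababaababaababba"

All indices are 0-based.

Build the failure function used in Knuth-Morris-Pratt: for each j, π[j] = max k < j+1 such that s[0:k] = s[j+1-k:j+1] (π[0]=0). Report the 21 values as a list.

π[0] = 0
j=1 s[j]='b': π[1]=0 (border '')
j=2 s[j]='b': π[2]=0 (border '')
j=3 s[j]='b': π[3]=0 (border '')
j=4 s[j]='b': π[4]=0 (border '')
j=5 s[j]='a': π[5]=1 (border 'a')
j=6 s[j]='b': π[6]=2 (border 'ab')
j=7 s[j]='a': k: 2→0; π[7]=1 (border 'a')
j=8 s[j]='b': π[8]=2 (border 'ab')
j=9 s[j]='a': k: 2→0; π[9]=1 (border 'a')
j=10 s[j]='a': k: 1→0; π[10]=1 (border 'a')
j=11 s[j]='b': π[11]=2 (border 'ab')
j=12 s[j]='a': k: 2→0; π[12]=1 (border 'a')
j=13 s[j]='b': π[13]=2 (border 'ab')
j=14 s[j]='a': k: 2→0; π[14]=1 (border 'a')
j=15 s[j]='a': k: 1→0; π[15]=1 (border 'a')
j=16 s[j]='b': π[16]=2 (border 'ab')
j=17 s[j]='a': k: 2→0; π[17]=1 (border 'a')
j=18 s[j]='b': π[18]=2 (border 'ab')
j=19 s[j]='b': π[19]=3 (border 'abb')
j=20 s[j]='a': k: 3→0; π[20]=1 (border 'a')

[0, 0, 0, 0, 0, 1, 2, 1, 2, 1, 1, 2, 1, 2, 1, 1, 2, 1, 2, 3, 1]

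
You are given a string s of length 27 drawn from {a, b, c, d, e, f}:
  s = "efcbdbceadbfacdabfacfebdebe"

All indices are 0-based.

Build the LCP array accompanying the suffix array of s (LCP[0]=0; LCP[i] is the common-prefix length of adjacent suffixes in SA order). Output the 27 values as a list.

rank | idx | suffix
   0 |  15 | abfacfebdebe
   1 |  12 | acdabfacfebdebe
   2 |  18 | acfebdebe
   3 |   8 | adbfacdabfacfebdebe
   4 |   5 | bceadbfacdabfacfebdebe
   5 |   3 | bdbceadbfacdabfacfebdebe
   6 |  22 | bdebe
   7 |  25 | be
   8 |  10 | bfacdabfacfebdebe
   9 |  16 | bfacfebdebe
  10 |   2 | cbdbceadbfacdabfacfebdebe
  11 |  13 | cdabfacfebdebe
  12 |   6 | ceadbfacdabfacfebdebe
  13 |  19 | cfebdebe
  14 |  14 | dabfacfebdebe
  15 |   4 | dbceadbfacdabfacfebdebe
  16 |   9 | dbfacdabfacfebdebe
  17 |  23 | debe
  18 |  26 | e
  19 |   7 | eadbfacdabfacfebdebe
  20 |  21 | ebdebe
  21 |  24 | ebe
  22 |   0 | efcbdbceadbfacdabfacfebdebe
  23 |  11 | facdabfacfebdebe
  24 |  17 | facfebdebe
  25 |   1 | fcbdbceadbfacdabfacfebdebe
  26 |  20 | febdebe

SA = [15, 12, 18, 8, 5, 3, 22, 25, 10, 16, 2, 13, 6, 19, 14, 4, 9, 23, 26, 7, 21, 24, 0, 11, 17, 1, 20]
[i] adj suffixes → lcp
  [1] 15/12 → 1 ('a')
  [2] 12/18 → 2 ('ac')
  [3] 18/8 → 1 ('a')
  [4] 8/5 → 0 ('')
  [5] 5/3 → 1 ('b')
  [6] 3/22 → 2 ('bd')
  [7] 22/25 → 1 ('b')
  [8] 25/10 → 1 ('b')
  [9] 10/16 → 4 ('bfac')
  [10] 16/2 → 0 ('')
  [11] 2/13 → 1 ('c')
  [12] 13/6 → 1 ('c')
  [13] 6/19 → 1 ('c')
  [14] 19/14 → 0 ('')
  [15] 14/4 → 1 ('d')
  [16] 4/9 → 2 ('db')
  [17] 9/23 → 1 ('d')
  [18] 23/26 → 0 ('')
  [19] 26/7 → 1 ('e')
  [20] 7/21 → 1 ('e')
  [21] 21/24 → 2 ('eb')
  [22] 24/0 → 1 ('e')
  [23] 0/11 → 0 ('')
  [24] 11/17 → 3 ('fac')
  [25] 17/1 → 1 ('f')
  [26] 1/20 → 1 ('f')

[0, 1, 2, 1, 0, 1, 2, 1, 1, 4, 0, 1, 1, 1, 0, 1, 2, 1, 0, 1, 1, 2, 1, 0, 3, 1, 1]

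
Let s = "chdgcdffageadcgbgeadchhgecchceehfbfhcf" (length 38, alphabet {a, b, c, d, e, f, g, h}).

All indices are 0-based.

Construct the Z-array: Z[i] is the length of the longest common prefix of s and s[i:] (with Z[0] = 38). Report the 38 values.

Z[0]=38
i=1: fresh scan; Z[1]=0
i=2: fresh scan; Z[2]=0
i=3: fresh scan; Z[3]=0
i=4: fresh scan; Z[4]=1 extend→box=[4,5)
i=5: fresh scan; Z[5]=0
i=6: fresh scan; Z[6]=0
i=7: fresh scan; Z[7]=0
i=8: fresh scan; Z[8]=0
i=9: fresh scan; Z[9]=0
i=10: fresh scan; Z[10]=0
i=11: fresh scan; Z[11]=0
i=12: fresh scan; Z[12]=0
i=13: fresh scan; Z[13]=1 extend→box=[13,14)
i=14: fresh scan; Z[14]=0
i=15: fresh scan; Z[15]=0
i=16: fresh scan; Z[16]=0
i=17: fresh scan; Z[17]=0
i=18: fresh scan; Z[18]=0
i=19: fresh scan; Z[19]=0
i=20: fresh scan; Z[20]=2 extend→box=[20,22)
i=21: min(r-i=1, Z[1]=0)=0; Z[21]=0
i=22: fresh scan; Z[22]=0
i=23: fresh scan; Z[23]=0
i=24: fresh scan; Z[24]=0
i=25: fresh scan; Z[25]=1 extend→box=[25,26)
i=26: fresh scan; Z[26]=2 extend→box=[26,28)
i=27: min(r-i=1, Z[1]=0)=0; Z[27]=0
i=28: fresh scan; Z[28]=1 extend→box=[28,29)
i=29: fresh scan; Z[29]=0
i=30: fresh scan; Z[30]=0
i=31: fresh scan; Z[31]=0
i=32: fresh scan; Z[32]=0
i=33: fresh scan; Z[33]=0
i=34: fresh scan; Z[34]=0
i=35: fresh scan; Z[35]=0
i=36: fresh scan; Z[36]=1 extend→box=[36,37)
i=37: fresh scan; Z[37]=0

[38, 0, 0, 0, 1, 0, 0, 0, 0, 0, 0, 0, 0, 1, 0, 0, 0, 0, 0, 0, 2, 0, 0, 0, 0, 1, 2, 0, 1, 0, 0, 0, 0, 0, 0, 0, 1, 0]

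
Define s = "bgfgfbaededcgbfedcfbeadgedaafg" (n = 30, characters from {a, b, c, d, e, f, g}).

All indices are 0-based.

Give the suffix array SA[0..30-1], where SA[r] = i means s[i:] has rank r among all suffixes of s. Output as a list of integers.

rank | idx | suffix
   0 |  26 | aafg
   1 |  21 | adgedaafg
   2 |   6 | aededcgbfedcfbeadgedaafg
   3 |  27 | afg
   4 |   5 | baededcgbfedcfbeadgedaafg
   5 |  19 | beadgedaafg
   6 |  13 | bfedcfbeadgedaafg
   7 |   0 | bgfgfbaededcgbfedcfbeadgedaafg
   8 |  17 | cfbeadgedaafg
   9 |  11 | cgbfedcfbeadgedaafg
  10 |  25 | daafg
  11 |  16 | dcfbeadgedaafg
  12 |  10 | dcgbfedcfbeadgedaafg
  13 |   8 | dedcgbfedcfbeadgedaafg
  14 |  22 | dgedaafg
  15 |  20 | eadgedaafg
  16 |  24 | edaafg
  17 |  15 | edcfbeadgedaafg
  18 |   9 | edcgbfedcfbeadgedaafg
  19 |   7 | ededcgbfedcfbeadgedaafg
  20 |   4 | fbaededcgbfedcfbeadgedaafg
  21 |  18 | fbeadgedaafg
  22 |  14 | fedcfbeadgedaafg
  23 |  28 | fg
  24 |   2 | fgfbaededcgbfedcfbeadgedaafg
  25 |  29 | g
  26 |  12 | gbfedcfbeadgedaafg
  27 |  23 | gedaafg
  28 |   3 | gfbaededcgbfedcfbeadgedaafg
  29 |   1 | gfgfbaededcgbfedcfbeadgedaafg

[26, 21, 6, 27, 5, 19, 13, 0, 17, 11, 25, 16, 10, 8, 22, 20, 24, 15, 9, 7, 4, 18, 14, 28, 2, 29, 12, 23, 3, 1]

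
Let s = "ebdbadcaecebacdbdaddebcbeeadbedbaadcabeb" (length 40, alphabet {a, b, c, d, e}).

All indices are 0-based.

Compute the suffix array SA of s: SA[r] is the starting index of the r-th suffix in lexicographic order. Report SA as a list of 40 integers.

[32, 36, 12, 26, 33, 4, 17, 7, 39, 31, 11, 3, 21, 15, 1, 37, 28, 23, 35, 6, 22, 13, 9, 16, 30, 2, 14, 27, 34, 5, 18, 19, 25, 38, 10, 20, 0, 8, 29, 24]

rank | idx | suffix
   0 |  32 | aadcabeb
   1 |  36 | abeb
   2 |  12 | acdbdaddebcbeeadbedbaadcabeb
   3 |  26 | adbedbaadcabeb
   4 |  33 | adcabeb
   5 |   4 | adcaecebacdbdaddebcbeeadbedbaadcabeb
   6 |  17 | addebcbeeadbedbaadcabeb
   7 |   7 | aecebacdbdaddebcbeeadbedbaadcabeb
   8 |  39 | b
   9 |  31 | baadcabeb
  10 |  11 | bacdbdaddebcbeeadbedbaadcabeb
  11 |   3 | badcaecebacdbdaddebcbeeadbedbaadcabeb
  12 |  21 | bcbeeadbedbaadcabeb
  13 |  15 | bdaddebcbeeadbedbaadcabeb
  14 |   1 | bdbadcaecebacdbdaddebcbeeadbedbaadcabeb
  15 |  37 | beb
  16 |  28 | bedbaadcabeb
  17 |  23 | beeadbedbaadcabeb
  18 |  35 | cabeb
  19 |   6 | caecebacdbdaddebcbeeadbedbaadcabeb
  20 |  22 | cbeeadbedbaadcabeb
  21 |  13 | cdbdaddebcbeeadbedbaadcabeb
  22 |   9 | cebacdbdaddebcbeeadbedbaadcabeb
  23 |  16 | daddebcbeeadbedbaadcabeb
  24 |  30 | dbaadcabeb
  25 |   2 | dbadcaecebacdbdaddebcbeeadbedbaadcabeb
  26 |  14 | dbdaddebcbeeadbedbaadcabeb
  27 |  27 | dbedbaadcabeb
  28 |  34 | dcabeb
  29 |   5 | dcaecebacdbdaddebcbeeadbedbaadcabeb
  30 |  18 | ddebcbeeadbedbaadcabeb
  31 |  19 | debcbeeadbedbaadcabeb
  32 |  25 | eadbedbaadcabeb
  33 |  38 | eb
  34 |  10 | ebacdbdaddebcbeeadbedbaadcabeb
  35 |  20 | ebcbeeadbedbaadcabeb
  36 |   0 | ebdbadcaecebacdbdaddebcbeeadbedbaadcabeb
  37 |   8 | ecebacdbdaddebcbeeadbedbaadcabeb
  38 |  29 | edbaadcabeb
  39 |  24 | eeadbedbaadcabeb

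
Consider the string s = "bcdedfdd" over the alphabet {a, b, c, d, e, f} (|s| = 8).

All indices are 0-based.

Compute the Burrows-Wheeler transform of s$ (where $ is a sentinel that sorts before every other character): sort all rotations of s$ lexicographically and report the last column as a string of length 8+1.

d$bdfcedd

rank  rotation   last
    0  $bcdedfdd  d
    1  bcdedfdd$  $
    2  cdedfdd$b  b
    3  d$bcdedfd  d
    4  dd$bcdedf  f
    5  dedfdd$bc  c
    6  dfdd$bcde  e
    7  edfdd$bcd  d
    8  fdd$bcded  d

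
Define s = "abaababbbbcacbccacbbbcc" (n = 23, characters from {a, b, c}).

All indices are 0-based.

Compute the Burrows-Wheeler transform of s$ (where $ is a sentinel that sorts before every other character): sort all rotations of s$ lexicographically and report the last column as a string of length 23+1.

rank  rotation                  last
    0  $abaababbbbcacbccacbbbcc  c
    1  aababbbbcacbccacbbbcc$ab  b
    2  abaababbbbcacbccacbbbcc$  $
    3  ababbbbcacbccacbbbcc$aba  a
    4  abbbbcacbccacbbbcc$abaab  b
    5  acbbbcc$abaababbbbcacbcc  c
    6  acbccacbbbcc$abaababbbbc  c
    7  baababbbbcacbccacbbbcc$a  a
    8  babbbbcacbccacbbbcc$abaa  a
    9  bbbbcacbccacbbbcc$abaaba  a
   10  bbbcacbccacbbbcc$abaabab  b
   11  bbbcc$abaababbbbcacbccac  c
   12  bbcacbccacbbbcc$abaababb  b
   13  bbcc$abaababbbbcacbccacb  b
   14  bcacbccacbbbcc$abaababbb  b
   15  bcc$abaababbbbcacbccacbb  b
   16  bccacbbbcc$abaababbbbcac  c
   17  c$abaababbbbcacbccacbbbc  c
   18  cacbbbcc$abaababbbbcacbc  c
   19  cacbccacbbbcc$abaababbbb  b
   20  cbbbcc$abaababbbbcacbcca  a
   21  cbccacbbbcc$abaababbbbca  a
   22  cc$abaababbbbcacbccacbbb  b
   23  ccacbbbcc$abaababbbbcacb  b

cb$abccaaabcbbbbcccbaabb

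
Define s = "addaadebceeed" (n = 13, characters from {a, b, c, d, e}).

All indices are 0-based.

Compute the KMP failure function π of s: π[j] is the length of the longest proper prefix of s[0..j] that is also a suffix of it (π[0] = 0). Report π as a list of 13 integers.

π[0] = 0
j=1 s[j]='d': π[1]=0 (border '')
j=2 s[j]='d': π[2]=0 (border '')
j=3 s[j]='a': π[3]=1 (border 'a')
j=4 s[j]='a': k: 1→0; π[4]=1 (border 'a')
j=5 s[j]='d': π[5]=2 (border 'ad')
j=6 s[j]='e': k: 2→0; π[6]=0 (border '')
j=7 s[j]='b': π[7]=0 (border '')
j=8 s[j]='c': π[8]=0 (border '')
j=9 s[j]='e': π[9]=0 (border '')
j=10 s[j]='e': π[10]=0 (border '')
j=11 s[j]='e': π[11]=0 (border '')
j=12 s[j]='d': π[12]=0 (border '')

[0, 0, 0, 1, 1, 2, 0, 0, 0, 0, 0, 0, 0]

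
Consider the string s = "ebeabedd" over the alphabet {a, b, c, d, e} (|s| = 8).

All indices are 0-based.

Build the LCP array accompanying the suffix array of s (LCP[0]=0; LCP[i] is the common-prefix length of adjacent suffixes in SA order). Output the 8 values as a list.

rank | idx | suffix
   0 |   3 | abedd
   1 |   1 | beabedd
   2 |   4 | bedd
   3 |   7 | d
   4 |   6 | dd
   5 |   2 | eabedd
   6 |   0 | ebeabedd
   7 |   5 | edd

SA = [3, 1, 4, 7, 6, 2, 0, 5]
[i] adj suffixes → lcp
  [1] 3/1 → 0 ('')
  [2] 1/4 → 2 ('be')
  [3] 4/7 → 0 ('')
  [4] 7/6 → 1 ('d')
  [5] 6/2 → 0 ('')
  [6] 2/0 → 1 ('e')
  [7] 0/5 → 1 ('e')

[0, 0, 2, 0, 1, 0, 1, 1]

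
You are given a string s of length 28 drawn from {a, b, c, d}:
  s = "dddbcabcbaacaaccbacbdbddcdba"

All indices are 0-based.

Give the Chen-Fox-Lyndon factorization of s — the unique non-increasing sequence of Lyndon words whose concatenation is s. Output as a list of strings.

["d", "d", "d", "bc", "abcb", "aacaaccbacbdbddcdb", "a"]

emit factor 1: 'd' (i=0, period=1)
emit factor 2: 'd' (i=1, period=1)
emit factor 3: 'd' (i=2, period=1)
emit factor 4: 'bc' (i=3, period=2)
emit factor 5: 'abcb' (i=5, period=4)
emit factor 6: 'aacaaccbacbdbddcdb' (i=9, period=18)
emit factor 7: 'a' (i=27, period=1)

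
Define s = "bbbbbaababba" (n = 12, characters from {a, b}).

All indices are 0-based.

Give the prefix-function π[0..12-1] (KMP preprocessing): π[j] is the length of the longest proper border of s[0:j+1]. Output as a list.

π[0] = 0
j=1 s[j]='b': π[1]=1 (border 'b')
j=2 s[j]='b': π[2]=2 (border 'bb')
j=3 s[j]='b': π[3]=3 (border 'bbb')
j=4 s[j]='b': π[4]=4 (border 'bbbb')
j=5 s[j]='a': k: 4→3→2→1→0; π[5]=0 (border '')
j=6 s[j]='a': π[6]=0 (border '')
j=7 s[j]='b': π[7]=1 (border 'b')
j=8 s[j]='a': k: 1→0; π[8]=0 (border '')
j=9 s[j]='b': π[9]=1 (border 'b')
j=10 s[j]='b': π[10]=2 (border 'bb')
j=11 s[j]='a': k: 2→1→0; π[11]=0 (border '')

[0, 1, 2, 3, 4, 0, 0, 1, 0, 1, 2, 0]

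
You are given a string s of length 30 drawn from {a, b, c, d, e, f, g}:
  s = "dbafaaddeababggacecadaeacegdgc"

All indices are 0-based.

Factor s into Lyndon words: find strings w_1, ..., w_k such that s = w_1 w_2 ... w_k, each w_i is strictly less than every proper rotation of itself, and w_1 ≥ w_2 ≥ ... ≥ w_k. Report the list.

["d", "b", "af", "aaddeababggacecadaeacegdgc"]

emit factor 1: 'd' (i=0, period=1)
emit factor 2: 'b' (i=1, period=1)
emit factor 3: 'af' (i=2, period=2)
emit factor 4: 'aaddeababggacecadaeacegdgc' (i=4, period=26)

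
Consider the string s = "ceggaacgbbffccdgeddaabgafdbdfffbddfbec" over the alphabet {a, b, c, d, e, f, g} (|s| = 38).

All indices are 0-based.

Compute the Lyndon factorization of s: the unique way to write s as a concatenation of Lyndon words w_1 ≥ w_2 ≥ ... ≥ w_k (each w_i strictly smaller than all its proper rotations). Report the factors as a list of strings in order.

["cegg", "aacgbbffccdgedd", "aabgafdbdfffbddfbec"]

emit factor 1: 'cegg' (i=0, period=4)
emit factor 2: 'aacgbbffccdgedd' (i=4, period=15)
emit factor 3: 'aabgafdbdfffbddfbec' (i=19, period=19)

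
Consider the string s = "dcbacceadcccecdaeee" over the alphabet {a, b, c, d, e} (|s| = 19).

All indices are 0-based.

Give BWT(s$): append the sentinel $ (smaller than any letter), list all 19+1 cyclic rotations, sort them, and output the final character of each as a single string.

rank  rotation              last
    0  $dcbacceadcccecdaeee  e
    1  acceadcccecdaeee$dcb  b
    2  adcccecdaeee$dcbacce  e
    3  aeee$dcbacceadcccecd  d
    4  bacceadcccecdaeee$dc  c
    5  cbacceadcccecdaeee$d  d
    6  cccecdaeee$dcbaccead  d
    7  cceadcccecdaeee$dcba  a
    8  ccecdaeee$dcbacceadc  c
    9  cdaeee$dcbacceadccce  e
   10  ceadcccecdaeee$dcbac  c
   11  cecdaeee$dcbacceadcc  c
   12  daeee$dcbacceadcccec  c
   13  dcbacceadcccecdaeee$  $
   14  dcccecdaeee$dcbaccea  a
   15  e$dcbacceadcccecdaee  e
   16  eadcccecdaeee$dcbacc  c
   17  ecdaeee$dcbacceadccc  c
   18  ee$dcbacceadcccecdae  e
   19  eee$dcbacceadcccecda  a

ebedcddaceccc$aeccea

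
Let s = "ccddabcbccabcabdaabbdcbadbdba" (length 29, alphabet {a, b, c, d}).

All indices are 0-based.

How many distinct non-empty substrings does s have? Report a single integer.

395

rank→(start, suffix):
  0 → (28, 'a')
  1 → (16, 'aabbdcbadbdba')
  2 → (17, 'abbdcbadbdba')
  3 → (10, 'abcabdaabbdcbadbdba')
  4 → (4, 'abcbccabcabdaabbdcbadbdba')
  5 → (13, 'abdaabbdcbadbdba')
  6 → (23, 'adbdba')
  7 → (27, 'ba')
  8 → (22, 'badbdba')
  9 → (18, 'bbdcbadbdba')
  10 → (11, 'bcabdaabbdcbadbdba')
  11 → (5, 'bcbccabcabdaabbdcbadbdba')
  12 → (7, 'bccabcabdaabbdcbadbdba')
  13 → (14, 'bdaabbdcbadbdba')
  14 → (25, 'bdba')
  15 → (19, 'bdcbadbdba')
  16 → (9, 'cabcabdaabbdcbadbdba')
  17 → (12, 'cabdaabbdcbadbdba')
  18 → (21, 'cbadbdba')
  19 → (6, 'cbccabcabdaabbdcbadbdba')
  20 → (8, 'ccabcabdaabbdcbadbdba')
  21 → (0, 'ccddabcbccabcabdaabbdcbadbdba')
  22 → (1, 'cddabcbccabcabdaabbdcbadbdba')
  23 → (15, 'daabbdcbadbdba')
  24 → (3, 'dabcbccabcabdaabbdcbadbdba')
  25 → (26, 'dba')
  26 → (24, 'dbdba')
  27 → (20, 'dcbadbdba')
  28 → (2, 'ddabcbccabcabdaabbdcbadbdba')

SA = [28, 16, 17, 10, 4, 13, 23, 27, 22, 18, 11, 5, 7, 14, 25, 19, 9, 12, 21, 6, 8, 0, 1, 15, 3, 26, 24, 20, 2]
[i] adj suffixes → lcp
  [1] 28/16 → 1 ('a')
  [2] 16/17 → 1 ('a')
  [3] 17/10 → 2 ('ab')
  [4] 10/4 → 3 ('abc')
  [5] 4/13 → 2 ('ab')
  [6] 13/23 → 1 ('a')
  [7] 23/27 → 0 ('')
  [8] 27/22 → 2 ('ba')
  [9] 22/18 → 1 ('b')
  [10] 18/11 → 1 ('b')
  [11] 11/5 → 2 ('bc')
  [12] 5/7 → 2 ('bc')
  [13] 7/14 → 1 ('b')
  [14] 14/25 → 2 ('bd')
  [15] 25/19 → 2 ('bd')
  [16] 19/9 → 0 ('')
  [17] 9/12 → 3 ('cab')
  [18] 12/21 → 1 ('c')
  [19] 21/6 → 2 ('cb')
  [20] 6/8 → 1 ('c')
  [21] 8/0 → 2 ('cc')
  [22] 0/1 → 1 ('c')
  [23] 1/15 → 0 ('')
  [24] 15/3 → 2 ('da')
  [25] 3/26 → 1 ('d')
  [26] 26/24 → 2 ('db')
  [27] 24/20 → 1 ('d')
  [28] 20/2 → 1 ('d')

n(n+1)/2 = 29·30/2 = 435
Σ LCP = 0 + 1 + 1 + 2 + 3 + 2 + 1 + 0 + 2 + 1 + 1 + 2 + 2 + 1 + 2 + 2 + 0 + 3 + 1 + 2 + 1 + 2 + 1 + 0 + 2 + 1 + 2 + 1 + 1 = 40
distinct = 435 − 40 = 395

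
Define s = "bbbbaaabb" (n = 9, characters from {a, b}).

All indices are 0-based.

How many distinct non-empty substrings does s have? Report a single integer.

33

rank | idx | suffix
   0 |   4 | aaabb
   1 |   5 | aabb
   2 |   6 | abb
   3 |   8 | b
   4 |   3 | baaabb
   5 |   7 | bb
   6 |   2 | bbaaabb
   7 |   1 | bbbaaabb
   8 |   0 | bbbbaaabb

SA = [4, 5, 6, 8, 3, 7, 2, 1, 0]
i: (SA[i-1],SA[i]) lcp shared
  1: (4,5) 2 'aa'
  2: (5,6) 1 'a'
  3: (6,8) 0 ''
  4: (8,3) 1 'b'
  5: (3,7) 1 'b'
  6: (7,2) 2 'bb'
  7: (2,1) 2 'bb'
  8: (1,0) 3 'bbb'

n(n+1)/2 = 9·10/2 = 45
Σ LCP = 0 + 2 + 1 + 0 + 1 + 1 + 2 + 2 + 3 = 12
distinct = 45 − 12 = 33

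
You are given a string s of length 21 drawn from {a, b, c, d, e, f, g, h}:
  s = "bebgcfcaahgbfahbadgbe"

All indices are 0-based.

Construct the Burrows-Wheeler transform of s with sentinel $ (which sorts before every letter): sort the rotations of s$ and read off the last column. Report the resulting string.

ecbfahg$gefgabbbcdhbaa

rank  rotation                last
    0  $bebgcfcaahgbfahbadgbe  e
    1  aahgbfahbadgbe$bebgcfc  c
    2  adgbe$bebgcfcaahgbfahb  b
    3  ahbadgbe$bebgcfcaahgbf  f
    4  ahgbfahbadgbe$bebgcfca  a
    5  badgbe$bebgcfcaahgbfah  h
    6  be$bebgcfcaahgbfahbadg  g
    7  bebgcfcaahgbfahbadgbe$  $
    8  bfahbadgbe$bebgcfcaahg  g
    9  bgcfcaahgbfahbadgbe$be  e
   10  caahgbfahbadgbe$bebgcf  f
   11  cfcaahgbfahbadgbe$bebg  g
   12  dgbe$bebgcfcaahgbfahba  a
   13  e$bebgcfcaahgbfahbadgb  b
   14  ebgcfcaahgbfahbadgbe$b  b
   15  fahbadgbe$bebgcfcaahgb  b
   16  fcaahgbfahbadgbe$bebgc  c
   17  gbe$bebgcfcaahgbfahbad  d
   18  gbfahbadgbe$bebgcfcaah  h
   19  gcfcaahgbfahbadgbe$beb  b
   20  hbadgbe$bebgcfcaahgbfa  a
   21  hgbfahbadgbe$bebgcfcaa  a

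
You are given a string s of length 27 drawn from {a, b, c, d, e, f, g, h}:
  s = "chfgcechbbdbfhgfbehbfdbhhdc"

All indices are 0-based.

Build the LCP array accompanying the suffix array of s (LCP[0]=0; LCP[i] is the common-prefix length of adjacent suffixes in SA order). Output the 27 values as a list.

[0, 1, 1, 1, 2, 1, 0, 1, 1, 2, 0, 2, 1, 0, 1, 0, 1, 1, 1, 0, 1, 0, 2, 1, 1, 1, 1]

sorted suffixes:
  #0 SA[0]=8  'bbdbfhgfbehbfdbhhdc'
  #1 SA[1]=9  'bdbfhgfbehbfdbhhdc'
  #2 SA[2]=16  'behbfdbhhdc'
  #3 SA[3]=19  'bfdbhhdc'
  #4 SA[4]=11  'bfhgfbehbfdbhhdc'
  #5 SA[5]=22  'bhhdc'
  #6 SA[6]=26  'c'
  #7 SA[7]=4  'cechbbdbfhgfbehbfdbhhdc'
  #8 SA[8]=6  'chbbdbfhgfbehbfdbhhdc'
  #9 SA[9]=0  'chfgcechbbdbfhgfbehbfdbhhdc'
  #10 SA[10]=10  'dbfhgfbehbfdbhhdc'
  #11 SA[11]=21  'dbhhdc'
  #12 SA[12]=25  'dc'
  #13 SA[13]=5  'echbbdbfhgfbehbfdbhhdc'
  #14 SA[14]=17  'ehbfdbhhdc'
  #15 SA[15]=15  'fbehbfdbhhdc'
  #16 SA[16]=20  'fdbhhdc'
  #17 SA[17]=2  'fgcechbbdbfhgfbehbfdbhhdc'
  #18 SA[18]=12  'fhgfbehbfdbhhdc'
  #19 SA[19]=3  'gcechbbdbfhgfbehbfdbhhdc'
  #20 SA[20]=14  'gfbehbfdbhhdc'
  #21 SA[21]=7  'hbbdbfhgfbehbfdbhhdc'
  #22 SA[22]=18  'hbfdbhhdc'
  #23 SA[23]=24  'hdc'
  #24 SA[24]=1  'hfgcechbbdbfhgfbehbfdbhhdc'
  #25 SA[25]=13  'hgfbehbfdbhhdc'
  #26 SA[26]=23  'hhdc'

SA = [8, 9, 16, 19, 11, 22, 26, 4, 6, 0, 10, 21, 25, 5, 17, 15, 20, 2, 12, 3, 14, 7, 18, 24, 1, 13, 23]
i: (SA[i-1],SA[i]) lcp shared
  1: (8,9) 1 'b'
  2: (9,16) 1 'b'
  3: (16,19) 1 'b'
  4: (19,11) 2 'bf'
  5: (11,22) 1 'b'
  6: (22,26) 0 ''
  7: (26,4) 1 'c'
  8: (4,6) 1 'c'
  9: (6,0) 2 'ch'
  10: (0,10) 0 ''
  11: (10,21) 2 'db'
  12: (21,25) 1 'd'
  13: (25,5) 0 ''
  14: (5,17) 1 'e'
  15: (17,15) 0 ''
  16: (15,20) 1 'f'
  17: (20,2) 1 'f'
  18: (2,12) 1 'f'
  19: (12,3) 0 ''
  20: (3,14) 1 'g'
  21: (14,7) 0 ''
  22: (7,18) 2 'hb'
  23: (18,24) 1 'h'
  24: (24,1) 1 'h'
  25: (1,13) 1 'h'
  26: (13,23) 1 'h'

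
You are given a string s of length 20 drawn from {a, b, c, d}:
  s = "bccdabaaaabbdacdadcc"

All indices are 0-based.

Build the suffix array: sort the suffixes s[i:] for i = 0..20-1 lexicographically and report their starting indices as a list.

rank→(start, suffix):
  0 → (6, 'aaaabbdacdadcc')
  1 → (7, 'aaabbdacdadcc')
  2 → (8, 'aabbdacdadcc')
  3 → (4, 'abaaaabbdacdadcc')
  4 → (9, 'abbdacdadcc')
  5 → (13, 'acdadcc')
  6 → (16, 'adcc')
  7 → (5, 'baaaabbdacdadcc')
  8 → (10, 'bbdacdadcc')
  9 → (0, 'bccdabaaaabbdacdadcc')
  10 → (11, 'bdacdadcc')
  11 → (19, 'c')
  12 → (18, 'cc')
  13 → (1, 'ccdabaaaabbdacdadcc')
  14 → (2, 'cdabaaaabbdacdadcc')
  15 → (14, 'cdadcc')
  16 → (3, 'dabaaaabbdacdadcc')
  17 → (12, 'dacdadcc')
  18 → (15, 'dadcc')
  19 → (17, 'dcc')

[6, 7, 8, 4, 9, 13, 16, 5, 10, 0, 11, 19, 18, 1, 2, 14, 3, 12, 15, 17]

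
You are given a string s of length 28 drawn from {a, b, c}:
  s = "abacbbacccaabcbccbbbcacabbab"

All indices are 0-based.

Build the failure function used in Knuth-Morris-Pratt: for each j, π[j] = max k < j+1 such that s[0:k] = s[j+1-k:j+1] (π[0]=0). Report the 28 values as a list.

[0, 0, 1, 0, 0, 0, 1, 0, 0, 0, 1, 1, 2, 0, 0, 0, 0, 0, 0, 0, 0, 1, 0, 1, 2, 0, 1, 2]

π[0] = 0
j=1 s[j]='b': π[1]=0 (border '')
j=2 s[j]='a': π[2]=1 (border 'a')
j=3 s[j]='c': k: 1→0; π[3]=0 (border '')
j=4 s[j]='b': π[4]=0 (border '')
j=5 s[j]='b': π[5]=0 (border '')
j=6 s[j]='a': π[6]=1 (border 'a')
j=7 s[j]='c': k: 1→0; π[7]=0 (border '')
j=8 s[j]='c': π[8]=0 (border '')
j=9 s[j]='c': π[9]=0 (border '')
j=10 s[j]='a': π[10]=1 (border 'a')
j=11 s[j]='a': k: 1→0; π[11]=1 (border 'a')
j=12 s[j]='b': π[12]=2 (border 'ab')
j=13 s[j]='c': k: 2→0; π[13]=0 (border '')
j=14 s[j]='b': π[14]=0 (border '')
j=15 s[j]='c': π[15]=0 (border '')
j=16 s[j]='c': π[16]=0 (border '')
j=17 s[j]='b': π[17]=0 (border '')
j=18 s[j]='b': π[18]=0 (border '')
j=19 s[j]='b': π[19]=0 (border '')
j=20 s[j]='c': π[20]=0 (border '')
j=21 s[j]='a': π[21]=1 (border 'a')
j=22 s[j]='c': k: 1→0; π[22]=0 (border '')
j=23 s[j]='a': π[23]=1 (border 'a')
j=24 s[j]='b': π[24]=2 (border 'ab')
j=25 s[j]='b': k: 2→0; π[25]=0 (border '')
j=26 s[j]='a': π[26]=1 (border 'a')
j=27 s[j]='b': π[27]=2 (border 'ab')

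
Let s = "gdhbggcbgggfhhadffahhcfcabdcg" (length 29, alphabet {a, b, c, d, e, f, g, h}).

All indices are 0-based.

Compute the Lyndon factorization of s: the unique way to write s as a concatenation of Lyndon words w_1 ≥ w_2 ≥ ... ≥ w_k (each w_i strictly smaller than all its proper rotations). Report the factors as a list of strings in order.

["g", "dh", "bggcbgggfhh", "adffahhcfc", "abdcg"]

emit factor 1: 'g' (i=0, period=1)
emit factor 2: 'dh' (i=1, period=2)
emit factor 3: 'bggcbgggfhh' (i=3, period=11)
emit factor 4: 'adffahhcfc' (i=14, period=10)
emit factor 5: 'abdcg' (i=24, period=5)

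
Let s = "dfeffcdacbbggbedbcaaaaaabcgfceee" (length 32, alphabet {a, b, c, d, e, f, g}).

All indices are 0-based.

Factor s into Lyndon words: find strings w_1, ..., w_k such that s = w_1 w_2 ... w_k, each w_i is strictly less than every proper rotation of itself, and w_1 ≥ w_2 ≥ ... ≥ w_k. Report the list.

["dfeff", "cd", "acbbggbedbc", "aaaaaabcgfceee"]

emit factor 1: 'dfeff' (i=0, period=5)
emit factor 2: 'cd' (i=5, period=2)
emit factor 3: 'acbbggbedbc' (i=7, period=11)
emit factor 4: 'aaaaaabcgfceee' (i=18, period=14)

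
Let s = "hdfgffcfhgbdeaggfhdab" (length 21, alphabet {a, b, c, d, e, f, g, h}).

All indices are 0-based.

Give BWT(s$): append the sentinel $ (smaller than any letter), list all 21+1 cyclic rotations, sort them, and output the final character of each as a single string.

rank  rotation                last
    0  $hdfgffcfhgbdeaggfhdab  b
    1  ab$hdfgffcfhgbdeaggfhd  d
    2  aggfhdab$hdfgffcfhgbde  e
    3  b$hdfgffcfhgbdeaggfhda  a
    4  bdeaggfhdab$hdfgffcfhg  g
    5  cfhgbdeaggfhdab$hdfgff  f
    6  dab$hdfgffcfhgbdeaggfh  h
    7  deaggfhdab$hdfgffcfhgb  b
    8  dfgffcfhgbdeaggfhdab$h  h
    9  eaggfhdab$hdfgffcfhgbd  d
   10  fcfhgbdeaggfhdab$hdfgf  f
   11  ffcfhgbdeaggfhdab$hdfg  g
   12  fgffcfhgbdeaggfhdab$hd  d
   13  fhdab$hdfgffcfhgbdeagg  g
   14  fhgbdeaggfhdab$hdfgffc  c
   15  gbdeaggfhdab$hdfgffcfh  h
   16  gffcfhgbdeaggfhdab$hdf  f
   17  gfhdab$hdfgffcfhgbdeag  g
   18  ggfhdab$hdfgffcfhgbdea  a
   19  hdab$hdfgffcfhgbdeaggf  f
   20  hdfgffcfhgbdeaggfhdab$  $
   21  hgbdeaggfhdab$hdfgffcf  f

bdeagfhbhdfgdgchfgaf$f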